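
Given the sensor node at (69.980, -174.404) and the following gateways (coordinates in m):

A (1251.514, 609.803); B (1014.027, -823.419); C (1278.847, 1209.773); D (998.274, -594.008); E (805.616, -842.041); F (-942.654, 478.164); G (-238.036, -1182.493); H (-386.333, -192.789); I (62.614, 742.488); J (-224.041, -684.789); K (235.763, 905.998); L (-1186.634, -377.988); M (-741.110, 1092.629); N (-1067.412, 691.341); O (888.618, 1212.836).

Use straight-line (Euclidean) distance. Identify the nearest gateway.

Distances from (69.980, -174.404):
A: 1418.098 m
B: 1145.620 m
C: 1837.745 m
D: 1018.723 m
E: 993.428 m
F: 1204.688 m
G: 1054.095 m
H: 456.683 m
I: 916.922 m
J: 589.017 m
K: 1093.047 m
L: 1272.999 m
M: 1504.407 m
N: 1429.397 m
O: 1610.777 m
Minimum: H at 456.683 m.

H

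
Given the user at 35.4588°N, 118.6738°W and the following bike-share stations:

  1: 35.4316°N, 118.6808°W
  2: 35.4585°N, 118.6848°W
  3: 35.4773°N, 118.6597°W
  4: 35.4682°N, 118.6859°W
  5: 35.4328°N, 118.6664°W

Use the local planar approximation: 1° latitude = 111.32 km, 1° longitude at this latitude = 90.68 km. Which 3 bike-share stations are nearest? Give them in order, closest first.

2, 4, 3

Distances from 35.4588°N, 118.6738°W:
1: 3.0937 km
2: 0.9980 km
3: 2.4240 km
4: 1.5162 km
5: 2.9711 km
Sorted: 2 (0.9980 km) < 4 (1.5162 km) < 3 (2.4240 km) < 5 (2.9711 km) < 1 (3.0937 km)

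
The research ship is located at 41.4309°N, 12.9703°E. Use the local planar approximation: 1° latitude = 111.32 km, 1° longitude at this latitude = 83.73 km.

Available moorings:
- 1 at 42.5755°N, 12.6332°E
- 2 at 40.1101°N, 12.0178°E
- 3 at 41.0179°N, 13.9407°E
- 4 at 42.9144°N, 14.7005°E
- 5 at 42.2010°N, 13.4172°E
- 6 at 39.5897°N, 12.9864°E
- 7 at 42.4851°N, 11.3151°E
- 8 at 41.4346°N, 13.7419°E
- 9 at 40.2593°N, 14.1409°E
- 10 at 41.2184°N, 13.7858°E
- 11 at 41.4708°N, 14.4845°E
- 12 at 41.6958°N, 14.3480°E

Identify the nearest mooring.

8

Distances from 41.4309°N, 12.9703°E:
1: 130.5057 km
2: 167.2685 km
3: 93.3570 km
4: 219.6804 km
5: 93.5382 km
6: 204.9668 km
7: 181.6012 km
8: 64.6074 km
9: 163.1467 km
10: 72.2633 km
11: 126.8617 km
12: 119.0643 km
Minimum: 8 at 64.6074 km.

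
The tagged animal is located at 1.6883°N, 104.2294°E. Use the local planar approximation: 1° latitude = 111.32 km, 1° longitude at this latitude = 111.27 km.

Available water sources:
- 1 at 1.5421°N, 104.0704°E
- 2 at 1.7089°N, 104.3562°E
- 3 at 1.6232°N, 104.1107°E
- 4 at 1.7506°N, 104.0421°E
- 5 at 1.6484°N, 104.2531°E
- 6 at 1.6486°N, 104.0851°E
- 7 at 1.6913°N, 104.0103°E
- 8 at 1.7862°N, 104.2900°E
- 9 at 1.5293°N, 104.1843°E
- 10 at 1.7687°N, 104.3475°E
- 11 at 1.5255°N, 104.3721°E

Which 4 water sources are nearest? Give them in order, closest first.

Distances from 1.6883°N, 104.2294°E:
1: √((-0.1462·111.32)² + (-0.1590·111.27)²) = √(264.875104 + 313.004387) = 24.0391 km
2: √((0.0206·111.32)² + (0.1268·111.27)²) = √(5.258730 + 199.064897) = 14.2942 km
3: √((-0.0651·111.32)² + (-0.1187·111.27)²) = √(52.518023 + 174.444634) = 15.0653 km
4: √((0.0623·111.32)² + (-0.1873·111.27)²) = √(48.097498 + 434.341904) = 21.9645 km
5: √((-0.0399·111.32)² + (0.0237·111.27)²) = √(19.728415 + 6.954291) = 5.1655 km
6: √((-0.0397·111.32)² + (-0.1443·111.27)²) = √(19.531132 + 257.803517) = 16.6534 km
7: √((0.0030·111.32)² + (-0.2191·111.27)²) = √(0.111529 + 594.348172) = 24.3815 km
8: √((0.0979·111.32)² + (0.0606·111.27)²) = √(118.771374 + 45.467537) = 12.8156 km
9: √((-0.1590·111.32)² + (-0.0451·111.27)²) = √(313.285752 + 25.183104) = 18.3975 km
10: √((0.0804·111.32)² + (0.1181·111.27)²) = √(80.104791 + 172.685539) = 15.8994 km
11: √((-0.1628·111.32)² + (0.1427·111.27)²) = √(328.439359 + 252.118156) = 24.0948 km
Sorted: 5 (5.1655 km) < 8 (12.8156 km) < 2 (14.2942 km) < 3 (15.0653 km) < 10 (15.8994 km) < 6 (16.6534 km) < …

5, 8, 2, 3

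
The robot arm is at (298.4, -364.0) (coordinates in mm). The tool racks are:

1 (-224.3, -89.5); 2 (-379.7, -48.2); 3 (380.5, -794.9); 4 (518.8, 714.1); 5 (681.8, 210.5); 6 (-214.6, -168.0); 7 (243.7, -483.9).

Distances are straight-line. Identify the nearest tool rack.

Distances from (298.4, -364.0):
1: √((-522.7)² + (274.5)²) = √(273215.290 + 75350.250) = 590.4 mm
2: √((-678.1)² + (315.8)²) = √(459819.610 + 99729.640) = 748.0 mm
3: √((82.1)² + (-430.9)²) = √(6740.410 + 185674.810) = 438.7 mm
4: √((220.4)² + (1078.1)²) = √(48576.160 + 1162299.610) = 1100.4 mm
5: √((383.4)² + (574.5)²) = √(146995.560 + 330050.250) = 690.7 mm
6: √((-513.0)² + (196.0)²) = √(263169.000 + 38416.000) = 549.2 mm
7: √((-54.7)² + (-119.9)²) = √(2992.090 + 14376.010) = 131.8 mm
Minimum: 7 at 131.8 mm.

7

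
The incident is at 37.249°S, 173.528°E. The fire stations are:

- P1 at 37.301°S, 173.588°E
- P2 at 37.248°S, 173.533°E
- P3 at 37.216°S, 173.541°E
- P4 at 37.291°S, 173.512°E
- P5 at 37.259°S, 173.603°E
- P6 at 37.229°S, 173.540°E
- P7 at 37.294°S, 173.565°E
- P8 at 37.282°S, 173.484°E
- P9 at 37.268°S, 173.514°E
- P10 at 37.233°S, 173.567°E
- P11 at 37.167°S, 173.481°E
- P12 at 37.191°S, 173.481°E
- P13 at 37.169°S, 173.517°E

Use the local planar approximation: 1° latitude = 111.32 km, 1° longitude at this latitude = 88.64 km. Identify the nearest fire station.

Distances from 37.249°S, 173.528°E:
P1: 7.861 km
P2: 0.457 km
P3: 3.850 km
P4: 4.886 km
P5: 6.741 km
P6: 2.467 km
P7: 5.988 km
P8: 5.358 km
P9: 2.452 km
P10: 3.889 km
P11: 10.034 km
P12: 7.684 km
P13: 8.959 km
Minimum: P2 at 0.457 km.

P2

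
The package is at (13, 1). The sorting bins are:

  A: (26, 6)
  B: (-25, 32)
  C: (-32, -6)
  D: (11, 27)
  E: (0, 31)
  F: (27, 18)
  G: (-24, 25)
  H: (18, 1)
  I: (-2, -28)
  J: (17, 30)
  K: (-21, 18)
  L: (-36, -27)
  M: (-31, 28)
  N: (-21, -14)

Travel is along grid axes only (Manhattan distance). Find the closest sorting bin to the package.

H

Distances from (13, 1):
A: |13| + |5| = 13 + 5 = 18
B: |-38| + |31| = 38 + 31 = 69
C: |-45| + |-7| = 45 + 7 = 52
D: |-2| + |26| = 2 + 26 = 28
E: |-13| + |30| = 13 + 30 = 43
F: |14| + |17| = 14 + 17 = 31
G: |-37| + |24| = 37 + 24 = 61
H: |5| + |0| = 5 + 0 = 5
I: |-15| + |-29| = 15 + 29 = 44
J: |4| + |29| = 4 + 29 = 33
K: |-34| + |17| = 34 + 17 = 51
L: |-49| + |-28| = 49 + 28 = 77
M: |-44| + |27| = 44 + 27 = 71
N: |-34| + |-15| = 34 + 15 = 49
Minimum: H at 5.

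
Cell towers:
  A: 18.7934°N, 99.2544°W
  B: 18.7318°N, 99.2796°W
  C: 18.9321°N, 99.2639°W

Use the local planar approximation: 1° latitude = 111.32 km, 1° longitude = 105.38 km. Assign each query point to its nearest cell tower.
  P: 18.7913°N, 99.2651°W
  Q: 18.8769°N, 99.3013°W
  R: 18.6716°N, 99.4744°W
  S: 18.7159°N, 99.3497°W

P at 18.7913°N, 99.2651°W:
  A: 1.1515 km
  B: 6.7975 km
  C: 15.6744 km
  → nearest: A (1.1515 km)
Q at 18.8769°N, 99.3013°W:
  A: 10.5275 km
  B: 16.3136 km
  C: 7.3002 km
  → nearest: C (7.3002 km)
R at 18.6716°N, 99.4744°W:
  A: 26.8574 km
  B: 21.5942 km
  C: 36.5102 km
  → nearest: B (21.5942 km)
S at 18.7159°N, 99.3497°W:
  A: 13.2396 km
  B: 7.5962 km
  C: 25.7097 km
  → nearest: B (7.5962 km)

P→A; Q→C; R→B; S→B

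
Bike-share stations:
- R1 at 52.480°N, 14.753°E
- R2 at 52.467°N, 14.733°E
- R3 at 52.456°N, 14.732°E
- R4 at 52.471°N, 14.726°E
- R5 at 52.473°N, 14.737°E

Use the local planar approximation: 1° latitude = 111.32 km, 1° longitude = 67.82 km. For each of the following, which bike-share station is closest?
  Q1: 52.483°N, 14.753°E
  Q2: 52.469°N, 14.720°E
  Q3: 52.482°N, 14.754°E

Q1 at 52.483°N, 14.753°E:
  R1: √((-0.003·111.32)² + (0.000·67.82)²) = √(0.11153 + 0.00000) = 0.334 km
  R2: √((-0.016·111.32)² + (-0.020·67.82)²) = √(3.17239 + 1.83982) = 2.239 km
  R3: √((-0.027·111.32)² + (-0.021·67.82)²) = √(9.03387 + 2.02840) = 3.326 km
  R4: √((-0.012·111.32)² + (-0.027·67.82)²) = √(1.78447 + 3.35307) = 2.267 km
  R5: √((-0.010·111.32)² + (-0.016·67.82)²) = √(1.23921 + 1.17749) = 1.555 km
  → nearest: R1 (0.334 km)
Q2 at 52.469°N, 14.720°E:
  R1: √((0.011·111.32)² + (0.033·67.82)²) = √(1.49945 + 5.00891) = 2.551 km
  R2: √((-0.002·111.32)² + (0.013·67.82)²) = √(0.04957 + 0.77732) = 0.909 km
  R3: √((-0.013·111.32)² + (0.012·67.82)²) = √(2.09427 + 0.66234) = 1.660 km
  R4: √((0.002·111.32)² + (0.006·67.82)²) = √(0.04957 + 0.16558) = 0.464 km
  R5: √((0.004·111.32)² + (0.017·67.82)²) = √(0.19827 + 1.32927) = 1.236 km
  → nearest: R4 (0.464 km)
Q3 at 52.482°N, 14.754°E:
  R1: √((-0.002·111.32)² + (-0.001·67.82)²) = √(0.04957 + 0.00460) = 0.233 km
  R2: √((-0.015·111.32)² + (-0.021·67.82)²) = √(2.78823 + 2.02840) = 2.195 km
  R3: √((-0.026·111.32)² + (-0.022·67.82)²) = √(8.37709 + 2.22618) = 3.256 km
  R4: √((-0.011·111.32)² + (-0.028·67.82)²) = √(1.49945 + 3.60605) = 2.260 km
  R5: √((-0.009·111.32)² + (-0.017·67.82)²) = √(1.00376 + 1.32927) = 1.527 km
  → nearest: R1 (0.233 km)

Q1→R1; Q2→R4; Q3→R1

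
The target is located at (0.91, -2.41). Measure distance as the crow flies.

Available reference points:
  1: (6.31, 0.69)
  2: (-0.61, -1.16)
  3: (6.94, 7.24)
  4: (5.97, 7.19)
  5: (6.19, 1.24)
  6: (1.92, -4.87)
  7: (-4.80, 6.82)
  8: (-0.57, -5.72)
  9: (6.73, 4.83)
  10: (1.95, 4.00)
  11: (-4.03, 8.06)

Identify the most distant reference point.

11

Distances from (0.91, -2.41):
1: 6.227
2: 1.968
3: 11.379
4: 10.852
5: 6.419
6: 2.659
7: 10.853
8: 3.626
9: 9.289
10: 6.494
11: 11.577
Maximum: 11 at 11.577.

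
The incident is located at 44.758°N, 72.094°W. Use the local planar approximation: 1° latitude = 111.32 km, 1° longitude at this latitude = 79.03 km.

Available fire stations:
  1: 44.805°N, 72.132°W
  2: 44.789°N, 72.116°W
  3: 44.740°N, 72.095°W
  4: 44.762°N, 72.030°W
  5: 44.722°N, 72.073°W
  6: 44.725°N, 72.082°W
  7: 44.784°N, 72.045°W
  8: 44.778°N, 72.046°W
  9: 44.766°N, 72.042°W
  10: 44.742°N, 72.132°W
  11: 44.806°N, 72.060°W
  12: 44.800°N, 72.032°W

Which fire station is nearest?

Distances from 44.758°N, 72.094°W:
1: √((0.047·111.32)² + (-0.038·79.03)²) = √(27.37424 + 9.01885) = 6.033 km
2: √((0.031·111.32)² + (-0.022·79.03)²) = √(11.90885 + 3.02294) = 3.864 km
3: √((-0.018·111.32)² + (-0.001·79.03)²) = √(4.01505 + 0.00625) = 2.005 km
4: √((0.004·111.32)² + (0.064·79.03)²) = √(0.19827 + 25.58255) = 5.077 km
5: √((-0.036·111.32)² + (0.021·79.03)²) = √(16.06022 + 2.75437) = 4.338 km
6: √((-0.033·111.32)² + (0.012·79.03)²) = √(13.49504 + 0.89939) = 3.794 km
7: √((0.026·111.32)² + (0.049·79.03)²) = √(8.37709 + 14.99602) = 4.835 km
8: √((0.020·111.32)² + (0.048·79.03)²) = √(4.95686 + 14.39019) = 4.399 km
9: √((0.008·111.32)² + (0.052·79.03)²) = √(0.79310 + 16.88848) = 4.205 km
10: √((-0.016·111.32)² + (-0.038·79.03)²) = √(3.17239 + 9.01885) = 3.492 km
11: √((0.048·111.32)² + (0.034·79.03)²) = √(28.55150 + 7.22008) = 5.981 km
12: √((0.042·111.32)² + (0.062·79.03)²) = √(21.85974 + 24.00863) = 6.773 km
Minimum: 3 at 2.005 km.

3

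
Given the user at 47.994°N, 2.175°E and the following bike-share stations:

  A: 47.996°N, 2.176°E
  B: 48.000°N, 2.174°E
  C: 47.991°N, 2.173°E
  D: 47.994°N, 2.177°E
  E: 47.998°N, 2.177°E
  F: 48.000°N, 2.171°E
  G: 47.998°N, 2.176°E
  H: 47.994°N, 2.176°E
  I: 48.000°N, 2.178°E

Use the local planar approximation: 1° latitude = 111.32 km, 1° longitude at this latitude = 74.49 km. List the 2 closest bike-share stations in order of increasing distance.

Distances from 47.994°N, 2.175°E:
A: √((0.002·111.32)² + (0.001·74.49)²) = √(0.04957 + 0.00555) = 0.235 km
B: √((0.006·111.32)² + (-0.001·74.49)²) = √(0.44612 + 0.00555) = 0.672 km
C: √((-0.003·111.32)² + (-0.002·74.49)²) = √(0.11153 + 0.02220) = 0.366 km
D: √((0.000·111.32)² + (0.002·74.49)²) = √(0.00000 + 0.02220) = 0.149 km
E: √((0.004·111.32)² + (0.002·74.49)²) = √(0.19827 + 0.02220) = 0.470 km
F: √((0.006·111.32)² + (-0.004·74.49)²) = √(0.44612 + 0.08878) = 0.731 km
G: √((0.004·111.32)² + (0.001·74.49)²) = √(0.19827 + 0.00555) = 0.451 km
H: √((0.000·111.32)² + (0.001·74.49)²) = √(0.00000 + 0.00555) = 0.074 km
I: √((0.006·111.32)² + (0.003·74.49)²) = √(0.44612 + 0.04994) = 0.704 km
Sorted: H (0.074 km) < D (0.149 km) < A (0.235 km) < C (0.366 km) < …

H, D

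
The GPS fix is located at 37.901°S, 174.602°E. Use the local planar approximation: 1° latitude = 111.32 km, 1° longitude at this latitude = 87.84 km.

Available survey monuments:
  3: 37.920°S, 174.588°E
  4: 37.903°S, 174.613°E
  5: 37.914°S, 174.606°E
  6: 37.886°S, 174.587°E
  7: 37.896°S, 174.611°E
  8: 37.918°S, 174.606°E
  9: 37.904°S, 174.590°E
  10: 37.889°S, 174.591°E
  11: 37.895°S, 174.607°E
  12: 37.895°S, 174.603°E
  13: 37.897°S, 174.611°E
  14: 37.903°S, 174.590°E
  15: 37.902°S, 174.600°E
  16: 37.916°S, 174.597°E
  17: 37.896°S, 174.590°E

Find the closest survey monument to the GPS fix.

15

Distances from 37.901°S, 174.602°E:
3: √((-0.019·111.32)² + (-0.014·87.84)²) = √(4.47356 + 1.51231) = 2.447 km
4: √((-0.002·111.32)² + (0.011·87.84)²) = √(0.04957 + 0.93362) = 0.992 km
5: √((-0.013·111.32)² + (0.004·87.84)²) = √(2.09427 + 0.12345) = 1.489 km
6: √((0.015·111.32)² + (-0.015·87.84)²) = √(2.78823 + 1.73607) = 2.127 km
7: √((0.005·111.32)² + (0.009·87.84)²) = √(0.30980 + 0.62499) = 0.967 km
8: √((-0.017·111.32)² + (0.004·87.84)²) = √(3.58133 + 0.12345) = 1.925 km
9: √((-0.003·111.32)² + (-0.012·87.84)²) = √(0.11153 + 1.11108) = 1.106 km
10: √((0.012·111.32)² + (-0.011·87.84)²) = √(1.78447 + 0.93362) = 1.649 km
11: √((0.006·111.32)² + (0.005·87.84)²) = √(0.44612 + 0.19290) = 0.799 km
12: √((0.006·111.32)² + (0.001·87.84)²) = √(0.44612 + 0.00772) = 0.674 km
13: √((0.004·111.32)² + (0.009·87.84)²) = √(0.19827 + 0.62499) = 0.907 km
14: √((-0.002·111.32)² + (-0.012·87.84)²) = √(0.04957 + 1.11108) = 1.077 km
15: √((-0.001·111.32)² + (-0.002·87.84)²) = √(0.01239 + 0.03086) = 0.208 km
16: √((-0.015·111.32)² + (-0.005·87.84)²) = √(2.78823 + 0.19290) = 1.727 km
17: √((0.005·111.32)² + (-0.012·87.84)²) = √(0.30980 + 1.11108) = 1.192 km
Minimum: 15 at 0.208 km.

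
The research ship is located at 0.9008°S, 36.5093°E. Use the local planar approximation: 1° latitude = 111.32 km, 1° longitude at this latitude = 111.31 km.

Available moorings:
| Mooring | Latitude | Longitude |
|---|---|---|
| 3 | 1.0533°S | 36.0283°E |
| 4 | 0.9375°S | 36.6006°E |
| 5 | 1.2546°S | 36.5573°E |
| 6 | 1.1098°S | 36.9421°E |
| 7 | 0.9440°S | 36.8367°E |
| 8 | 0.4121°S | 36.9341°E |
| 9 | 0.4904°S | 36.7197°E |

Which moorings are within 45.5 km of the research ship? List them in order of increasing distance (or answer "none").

Distances from 0.9008°S, 36.5093°E:
3: √((-0.1525·111.32)² + (-0.4810·111.31)²) = √(288.194762 + 2866.543379) = 56.1671 km
4: √((-0.0367·111.32)² + (0.0913·111.31)²) = √(16.690853 + 103.278500) = 10.9531 km
5: √((-0.3538·111.32)² + (0.0480·111.31)²) = √(1551.179485 + 28.546367) = 39.7458 km
6: √((-0.2090·111.32)² + (0.4328·111.31)²) = √(541.301172 + 2320.827542) = 53.4989 km
7: √((-0.0432·111.32)² + (0.3274·111.31)²) = √(23.126712 + 1328.084523) = 36.7588 km
8: √((0.4887·111.32)² + (0.4248·111.31)²) = √(2959.586744 + 2235.822805) = 72.0792 km
9: √((0.4104·111.32)² + (0.2104·111.31)²) = √(2087.185743 + 548.478788) = 51.3387 km
Threshold 45.5 km: 4 (10.9531 km), 7 (36.7588 km), 5 (39.7458 km) are within range.

4, 7, 5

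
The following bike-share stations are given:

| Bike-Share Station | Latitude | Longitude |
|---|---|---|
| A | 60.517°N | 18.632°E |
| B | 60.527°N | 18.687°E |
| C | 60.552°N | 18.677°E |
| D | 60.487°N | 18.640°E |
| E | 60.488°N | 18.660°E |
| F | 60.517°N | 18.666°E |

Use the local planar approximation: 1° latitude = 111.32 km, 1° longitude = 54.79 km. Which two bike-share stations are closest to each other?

D and E

Pairwise distances:
A–B: 3.212 km
A–C: 4.611 km
A–D: 3.368 km
A–E: 3.574 km
A–F: 1.863 km
B–C: 2.836 km
B–D: 5.144 km
B–E: 4.587 km
B–F: 1.601 km
C–D: 7.514 km
C–E: 7.185 km
C–F: 3.943 km
D–E: 1.101 km
D–F: 3.631 km
E–F: 3.245 km
Closest pair: D–E at 1.101 km.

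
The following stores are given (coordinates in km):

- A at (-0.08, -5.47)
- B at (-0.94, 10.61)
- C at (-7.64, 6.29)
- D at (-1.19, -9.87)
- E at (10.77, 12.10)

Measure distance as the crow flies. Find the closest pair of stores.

A and D

Pairwise distances:
A–B: 16.10 km
A–C: 13.98 km
A–D: 4.54 km
A–E: 20.65 km
B–C: 7.97 km
B–D: 20.48 km
B–E: 11.80 km
C–D: 17.40 km
C–E: 19.31 km
D–E: 25.01 km
Closest pair: A–D at 4.54 km.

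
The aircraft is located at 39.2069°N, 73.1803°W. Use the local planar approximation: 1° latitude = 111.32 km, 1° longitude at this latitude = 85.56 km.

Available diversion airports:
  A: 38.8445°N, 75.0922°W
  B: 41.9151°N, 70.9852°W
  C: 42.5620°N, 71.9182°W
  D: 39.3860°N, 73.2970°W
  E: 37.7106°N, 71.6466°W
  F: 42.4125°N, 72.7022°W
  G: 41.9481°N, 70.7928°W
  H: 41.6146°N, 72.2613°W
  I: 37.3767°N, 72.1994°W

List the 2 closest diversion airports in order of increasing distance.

Distances from 39.2069°N, 73.1803°W:
A: √((-0.3624·111.32)² + (-1.9119·85.56)²) = √(1627.506656 + 26759.124379) = 168.4833 km
B: √((2.7082·111.32)² + (2.1951·85.56)²) = √(90888.275409 + 35273.631316) = 355.1928 km
C: √((3.3551·111.32)² + (1.2621·85.56)²) = √(139494.579909 + 11660.819833) = 388.7871 km
D: √((0.1791·111.32)² + (-0.1167·85.56)²) = √(397.500397 + 99.697269) = 22.2979 km
E: √((-1.4963·111.32)² + (1.5337·85.56)²) = √(27744.937268 + 17219.573359) = 212.0484 km
F: √((3.2056·111.32)² + (0.4781·85.56)²) = √(127340.061177 + 1673.320144) = 359.1843 km
G: √((2.7412·111.32)² + (2.3875·85.56)²) = √(93116.756855 + 41728.071350) = 367.2122 km
H: √((2.4077·111.32)² + (0.9190·85.56)²) = √(71837.488537 + 6182.620287) = 279.3208 km
I: √((-1.8302·111.32)² + (0.9809·85.56)²) = √(41509.117227 + 7043.540577) = 220.3467 km
Sorted: D (22.2979 km) < A (168.4833 km) < E (212.0484 km) < I (220.3467 km) < …

D, A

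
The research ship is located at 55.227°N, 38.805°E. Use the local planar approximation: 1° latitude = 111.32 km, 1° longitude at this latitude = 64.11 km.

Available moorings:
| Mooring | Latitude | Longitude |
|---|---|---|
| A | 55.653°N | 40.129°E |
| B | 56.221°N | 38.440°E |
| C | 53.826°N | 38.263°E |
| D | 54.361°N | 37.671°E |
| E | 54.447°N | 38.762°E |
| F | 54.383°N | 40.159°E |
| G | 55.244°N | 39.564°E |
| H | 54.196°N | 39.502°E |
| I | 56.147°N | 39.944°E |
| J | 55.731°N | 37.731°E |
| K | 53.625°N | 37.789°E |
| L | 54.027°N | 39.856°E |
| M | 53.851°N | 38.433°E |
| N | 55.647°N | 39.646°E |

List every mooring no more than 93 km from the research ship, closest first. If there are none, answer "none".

Distances from 55.227°N, 38.805°E:
A: 97.230 km
B: 113.099 km
C: 159.783 km
D: 120.743 km
E: 86.873 km
F: 127.916 km
G: 48.696 km
H: 123.163 km
I: 125.781 km
J: 88.818 km
K: 189.858 km
L: 149.615 km
M: 155.022 km
N: 71.365 km
Threshold 93 km: G (48.696 km), N (71.365 km), E (86.873 km), J (88.818 km) are within range.

G, N, E, J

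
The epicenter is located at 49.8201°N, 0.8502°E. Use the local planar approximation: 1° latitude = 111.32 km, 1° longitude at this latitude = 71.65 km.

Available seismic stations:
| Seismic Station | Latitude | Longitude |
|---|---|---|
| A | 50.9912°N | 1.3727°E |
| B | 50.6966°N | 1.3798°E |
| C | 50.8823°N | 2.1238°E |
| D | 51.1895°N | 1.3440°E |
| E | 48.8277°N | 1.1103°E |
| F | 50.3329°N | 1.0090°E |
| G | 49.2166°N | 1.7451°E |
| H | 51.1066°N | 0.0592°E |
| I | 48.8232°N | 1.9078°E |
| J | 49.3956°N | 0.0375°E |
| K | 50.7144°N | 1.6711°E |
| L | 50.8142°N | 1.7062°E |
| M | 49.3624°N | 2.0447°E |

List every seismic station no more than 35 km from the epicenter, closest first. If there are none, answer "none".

Distances from 49.8201°N, 0.8502°E:
A: √((1.1711·111.32)² + (0.5225·71.65)²) = √(16995.516100 + 1401.538328) = 135.6357 km
B: √((0.8765·111.32)² + (0.5296·71.65)²) = √(9520.291281 + 1439.886773) = 104.6909 km
C: √((1.0622·111.32)² + (1.2736·71.65)²) = √(13981.668131 + 8327.190312) = 149.3615 km
D: √((1.3694·111.32)² + (0.4938·71.65)²) = √(23238.443850 + 1251.798886) = 156.4936 km
E: √((-0.9924·111.32)² + (0.2601·71.65)²) = √(12204.497606 + 347.306646) = 112.0348 km
F: √((0.5128·111.32)² + (0.1588·71.65)²) = √(3258.685351 + 129.459339) = 58.2078 km
G: √((-0.6035·111.32)² + (0.8949·71.65)²) = √(4513.370066 + 4111.321181) = 92.8692 km
H: √((1.2865·111.32)² + (-0.7910·71.65)²) = √(20510.014926 + 3212.072628) = 154.0198 km
I: √((-0.9969·111.32)² + (1.0576·71.65)²) = √(12315.430206 + 5742.159791) = 134.3785 km
J: √((-0.4245·111.32)² + (-0.8127·71.65)²) = √(2233.067159 + 3390.727659) = 74.9920 km
K: √((0.8943·111.32)² + (0.8209·71.65)²) = √(9910.894584 + 3459.496542) = 115.6304 km
L: √((0.9941·111.32)² + (0.8560·71.65)²) = √(12246.346490 + 3761.663290) = 126.5228 km
M: √((-0.4577·111.32)² + (1.1945·71.65)²) = √(2596.021113 + 7324.950558) = 99.6041 km
Threshold 35 km: none within range.

none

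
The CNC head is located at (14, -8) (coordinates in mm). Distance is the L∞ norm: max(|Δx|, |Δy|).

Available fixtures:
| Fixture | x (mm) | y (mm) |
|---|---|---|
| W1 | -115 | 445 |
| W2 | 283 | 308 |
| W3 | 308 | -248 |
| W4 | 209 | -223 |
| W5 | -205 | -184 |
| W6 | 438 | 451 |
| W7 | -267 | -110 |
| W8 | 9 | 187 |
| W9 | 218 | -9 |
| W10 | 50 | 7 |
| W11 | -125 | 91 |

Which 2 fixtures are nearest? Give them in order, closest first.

Distances from (14, -8):
W1: 453 mm
W2: 316 mm
W3: 294 mm
W4: 215 mm
W5: 219 mm
W6: 459 mm
W7: 281 mm
W8: 195 mm
W9: 204 mm
W10: 36 mm
W11: 139 mm
Sorted: W10 (36 mm) < W11 (139 mm) < W8 (195 mm) < W9 (204 mm) < …

W10, W11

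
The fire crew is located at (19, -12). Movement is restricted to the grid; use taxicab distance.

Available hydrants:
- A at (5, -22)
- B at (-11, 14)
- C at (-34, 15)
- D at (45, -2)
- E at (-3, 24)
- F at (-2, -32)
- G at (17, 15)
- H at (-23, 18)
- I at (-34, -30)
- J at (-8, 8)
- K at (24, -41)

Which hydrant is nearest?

Distances from (19, -12):
A: |-14| + |-10| = 14 + 10 = 24
B: |-30| + |26| = 30 + 26 = 56
C: |-53| + |27| = 53 + 27 = 80
D: |26| + |10| = 26 + 10 = 36
E: |-22| + |36| = 22 + 36 = 58
F: |-21| + |-20| = 21 + 20 = 41
G: |-2| + |27| = 2 + 27 = 29
H: |-42| + |30| = 42 + 30 = 72
I: |-53| + |-18| = 53 + 18 = 71
J: |-27| + |20| = 27 + 20 = 47
K: |5| + |-29| = 5 + 29 = 34
Minimum: A at 24.

A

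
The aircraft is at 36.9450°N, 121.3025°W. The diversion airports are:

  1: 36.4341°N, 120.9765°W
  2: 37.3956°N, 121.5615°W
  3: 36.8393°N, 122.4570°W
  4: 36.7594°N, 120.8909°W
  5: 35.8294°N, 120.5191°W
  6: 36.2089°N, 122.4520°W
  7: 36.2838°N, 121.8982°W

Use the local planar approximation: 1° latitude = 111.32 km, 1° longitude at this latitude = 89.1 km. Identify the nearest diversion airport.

4

Distances from 36.9450°N, 121.3025°W:
1: 63.8615 km
2: 55.2146 km
3: 103.5367 km
4: 42.0931 km
5: 142.4604 km
6: 131.1661 km
7: 90.7459 km
Minimum: 4 at 42.0931 km.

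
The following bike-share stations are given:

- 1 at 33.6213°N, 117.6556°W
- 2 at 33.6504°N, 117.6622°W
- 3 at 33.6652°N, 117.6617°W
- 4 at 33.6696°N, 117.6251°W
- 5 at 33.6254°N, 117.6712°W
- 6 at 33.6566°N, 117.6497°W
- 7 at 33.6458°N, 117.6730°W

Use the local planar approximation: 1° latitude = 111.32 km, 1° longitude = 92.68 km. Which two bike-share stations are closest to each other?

Pairwise distances:
2–7: 1.1243 km
2–6: 1.3485 km
3–6: 1.4675 km
1–5: 1.5161 km
2–3: 1.6482 km
5–7: 2.2770 km
3–7: 2.4001 km
6–7: 2.4716 km
4–6: 2.7004 km
2–5: 2.9053 km
1–7: 3.1684 km
1–2: 3.2967 km
3–4: 3.4273 km
1–6: 3.9675 km
5–6: 4.0042 km
2–4: 4.0486 km
3–5: 4.5172 km
1–3: 4.9195 km
4–7: 5.1699 km
1–4: 6.0745 km
4–5: 6.5165 km
Closest pair: 2–7 at 1.1243 km.

2 and 7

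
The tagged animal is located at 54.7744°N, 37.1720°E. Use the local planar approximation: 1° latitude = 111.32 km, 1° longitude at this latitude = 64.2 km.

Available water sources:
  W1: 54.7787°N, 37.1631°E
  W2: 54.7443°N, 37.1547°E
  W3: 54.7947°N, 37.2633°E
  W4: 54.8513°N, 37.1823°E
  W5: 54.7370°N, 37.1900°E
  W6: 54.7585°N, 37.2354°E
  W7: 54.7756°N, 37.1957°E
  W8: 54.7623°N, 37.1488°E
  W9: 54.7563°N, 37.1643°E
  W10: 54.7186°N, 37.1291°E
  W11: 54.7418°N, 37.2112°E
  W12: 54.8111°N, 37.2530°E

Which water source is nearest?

Distances from 54.7744°N, 37.1720°E:
W1: √((0.0043·111.32)² + (-0.0089·64.2)²) = √(0.229131 + 0.326475) = 0.7454 km
W2: √((-0.0301·111.32)² + (-0.0173·64.2)²) = √(11.227405 + 1.233566) = 3.5300 km
W3: √((0.0203·111.32)² + (0.0913·64.2)²) = √(5.106678 + 34.356713) = 6.2820 km
W4: √((0.0769·111.32)² + (0.0103·64.2)²) = √(73.282297 + 0.437265) = 8.5860 km
W5: √((-0.0374·111.32)² + (0.0180·64.2)²) = √(17.333633 + 1.335411) = 4.3208 km
W6: √((-0.0159·111.32)² + (0.0634·64.2)²) = √(3.132858 + 16.567179) = 4.4385 km
W7: √((0.0012·111.32)² + (0.0237·64.2)²) = √(0.017845 + 2.315084) = 1.5274 km
W8: √((-0.0121·111.32)² + (-0.0232·64.2)²) = √(1.814334 + 2.218432) = 2.0082 km
W9: √((-0.0181·111.32)² + (-0.0077·64.2)²) = √(4.059790 + 0.244372) = 2.0746 km
W10: √((-0.0558·111.32)² + (-0.0429·64.2)²) = √(38.584670 + 7.585507) = 6.7949 km
W11: √((-0.0326·111.32)² + (0.0392·64.2)²) = √(13.169873 + 6.333477) = 4.4163 km
W12: √((0.0367·111.32)² + (0.0810·64.2)²) = √(16.690853 + 27.042080) = 6.6131 km
Minimum: W1 at 0.7454 km.

W1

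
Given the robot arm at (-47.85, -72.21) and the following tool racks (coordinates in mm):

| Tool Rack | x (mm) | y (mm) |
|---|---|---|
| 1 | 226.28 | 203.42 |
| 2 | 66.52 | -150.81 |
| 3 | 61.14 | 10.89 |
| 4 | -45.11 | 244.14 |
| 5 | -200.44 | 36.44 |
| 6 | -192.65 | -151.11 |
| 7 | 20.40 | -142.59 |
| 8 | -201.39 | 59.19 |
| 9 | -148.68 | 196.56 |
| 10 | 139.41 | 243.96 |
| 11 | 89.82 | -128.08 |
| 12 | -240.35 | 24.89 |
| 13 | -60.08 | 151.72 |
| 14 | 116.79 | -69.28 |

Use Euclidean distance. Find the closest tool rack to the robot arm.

Distances from (-47.85, -72.21):
1: √((274.13)² + (275.63)²) = √(75147.2569 + 75971.8969) = 388.74 mm
2: √((114.37)² + (-78.60)²) = √(13080.4969 + 6177.9600) = 138.77 mm
3: √((108.99)² + (83.10)²) = √(11878.8201 + 6905.6100) = 137.06 mm
4: √((2.74)² + (316.35)²) = √(7.5076 + 100077.3225) = 316.36 mm
5: √((-152.59)² + (108.65)²) = √(23283.7081 + 11804.8225) = 187.32 mm
6: √((-144.80)² + (-78.90)²) = √(20967.0400 + 6225.2100) = 164.90 mm
7: √((68.25)² + (-70.38)²) = √(4658.0625 + 4953.3444) = 98.04 mm
8: √((-153.54)² + (131.40)²) = √(23574.5316 + 17265.9600) = 202.09 mm
9: √((-100.83)² + (268.77)²) = √(10166.6889 + 72237.3129) = 287.06 mm
10: √((187.26)² + (316.17)²) = √(35066.3076 + 99963.4689) = 367.46 mm
11: √((137.67)² + (-55.87)²) = √(18953.0289 + 3121.4569) = 148.57 mm
12: √((-192.50)² + (97.10)²) = √(37056.2500 + 9428.4100) = 215.60 mm
13: √((-12.23)² + (223.93)²) = √(149.5729 + 50144.6449) = 224.26 mm
14: √((164.64)² + (2.93)²) = √(27106.3296 + 8.5849) = 164.67 mm
Minimum: 7 at 98.04 mm.

7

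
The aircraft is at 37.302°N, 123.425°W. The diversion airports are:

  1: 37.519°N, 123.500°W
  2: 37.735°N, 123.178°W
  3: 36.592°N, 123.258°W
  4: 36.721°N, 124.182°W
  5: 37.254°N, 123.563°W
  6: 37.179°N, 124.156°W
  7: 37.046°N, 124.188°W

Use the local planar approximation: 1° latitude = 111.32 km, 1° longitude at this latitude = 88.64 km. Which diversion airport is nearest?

5

Distances from 37.302°N, 123.425°W:
1: 25.055 km
2: 52.941 km
3: 80.411 km
4: 93.196 km
5: 13.348 km
6: 66.227 km
7: 73.391 km
Minimum: 5 at 13.348 km.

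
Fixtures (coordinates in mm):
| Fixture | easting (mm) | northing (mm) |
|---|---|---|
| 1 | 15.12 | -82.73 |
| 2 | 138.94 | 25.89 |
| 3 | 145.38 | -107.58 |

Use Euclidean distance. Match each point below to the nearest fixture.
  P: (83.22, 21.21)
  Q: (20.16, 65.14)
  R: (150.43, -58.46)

P at (83.22, 21.21):
  1: 124.26 mm
  2: 55.92 mm
  3: 143.01 mm
  → nearest: 2 (55.92 mm)
Q at (20.16, 65.14):
  1: 147.96 mm
  2: 125.10 mm
  3: 213.34 mm
  → nearest: 2 (125.10 mm)
R at (150.43, -58.46):
  1: 137.47 mm
  2: 85.13 mm
  3: 49.38 mm
  → nearest: 3 (49.38 mm)

P→2; Q→2; R→3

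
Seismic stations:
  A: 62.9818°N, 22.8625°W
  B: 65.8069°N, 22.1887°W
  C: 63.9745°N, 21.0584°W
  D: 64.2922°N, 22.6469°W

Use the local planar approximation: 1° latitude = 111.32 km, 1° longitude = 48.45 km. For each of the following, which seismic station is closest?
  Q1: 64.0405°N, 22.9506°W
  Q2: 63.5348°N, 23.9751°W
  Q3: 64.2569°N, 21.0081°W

Q1→D; Q2→A; Q3→C

Q1 at 64.0405°N, 22.9506°W:
  A: √((-1.0587·111.32)² + (0.0881·48.45)²) = √(13889.679399 + 18.219623) = 117.9318 km
  B: √((1.7664·111.32)² + (0.7619·48.45)²) = √(38665.578064 + 1362.647457) = 200.0706 km
  C: √((-0.0660·111.32)² + (1.8922·48.45)²) = √(53.980172 + 8404.688831) = 91.9710 km
  D: √((0.2517·111.32)² + (0.3037·48.45)²) = √(785.078034 + 216.509594) = 31.6479 km
  → nearest: D (31.6479 km)
Q2 at 63.5348°N, 23.9751°W:
  A: √((-0.5530·111.32)² + (1.1126·48.45)²) = √(3789.628675 + 2905.799696) = 81.8256 km
  B: √((2.2721·111.32)² + (1.7864·48.45)²) = √(63973.671908 + 7491.089449) = 267.3289 km
  C: √((0.4397·111.32)² + (2.9167·48.45)²) = √(2395.848358 + 19969.679098) = 149.5511 km
  D: √((0.7574·111.32)² + (1.3282·48.45)²) = √(7108.811474 + 4141.088525) = 106.0655 km
  → nearest: A (81.8256 km)
Q3 at 64.2569°N, 21.0081°W:
  A: √((-1.2751·111.32)² + (-1.8544·48.45)²) = √(20148.136609 + 8072.246215) = 167.9892 km
  B: √((1.5500·111.32)² + (-1.1806·48.45)²) = √(29772.122116 + 3271.848008) = 181.7800 km
  C: √((-0.2824·111.32)² + (-0.0503·48.45)²) = √(988.270382 + 5.939140) = 31.5311 km
  D: √((0.0353·111.32)² + (-1.6388·48.45)²) = √(15.441725 + 6304.337768) = 79.4970 km
  → nearest: C (31.5311 km)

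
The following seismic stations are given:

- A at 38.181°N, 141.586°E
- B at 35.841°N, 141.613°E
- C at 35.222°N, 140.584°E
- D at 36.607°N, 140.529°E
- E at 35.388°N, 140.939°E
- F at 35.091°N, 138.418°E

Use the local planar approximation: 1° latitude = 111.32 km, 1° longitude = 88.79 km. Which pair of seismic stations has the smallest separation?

Pairwise distances:
C–E: 36.538 km
B–E: 78.258 km
B–C: 114.437 km
B–D: 128.588 km
D–E: 140.497 km
C–D: 154.256 km
C–F: 192.871 km
A–D: 198.769 km
E–F: 226.268 km
D–F: 252.215 km
A–B: 260.500 km
B–F: 295.715 km
A–E: 316.179 km
A–C: 341.199 km
A–F: 444.346 km
Closest pair: C–E at 36.538 km.

C and E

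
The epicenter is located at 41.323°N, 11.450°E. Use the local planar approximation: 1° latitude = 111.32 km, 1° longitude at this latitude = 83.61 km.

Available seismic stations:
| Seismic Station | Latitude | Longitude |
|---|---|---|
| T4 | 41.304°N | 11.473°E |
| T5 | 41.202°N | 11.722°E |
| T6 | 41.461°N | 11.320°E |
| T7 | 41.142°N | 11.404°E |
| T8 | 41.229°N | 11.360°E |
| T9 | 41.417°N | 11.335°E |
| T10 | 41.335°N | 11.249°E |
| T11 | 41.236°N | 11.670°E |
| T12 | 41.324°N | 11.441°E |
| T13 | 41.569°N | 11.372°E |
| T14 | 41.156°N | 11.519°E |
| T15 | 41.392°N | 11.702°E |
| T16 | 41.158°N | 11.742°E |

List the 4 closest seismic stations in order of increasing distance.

Distances from 41.323°N, 11.450°E:
T4: √((-0.019·111.32)² + (0.023·83.61)²) = √(4.47356 + 3.69804) = 2.859 km
T5: √((-0.121·111.32)² + (0.272·83.61)²) = √(181.43336 + 517.19493) = 26.432 km
T6: √((0.138·111.32)² + (-0.130·83.61)²) = √(235.99596 + 118.14168) = 18.819 km
T7: √((-0.181·111.32)² + (-0.046·83.61)²) = √(405.97898 + 14.79218) = 20.513 km
T8: √((-0.094·111.32)² + (-0.090·83.61)²) = √(109.49697 + 56.62412) = 12.889 km
T9: √((0.094·111.32)² + (-0.115·83.61)²) = √(109.49697 + 92.45111) = 14.211 km
T10: √((0.012·111.32)² + (-0.201·83.61)²) = √(1.78447 + 282.42853) = 16.859 km
T11: √((-0.087·111.32)² + (0.220·83.61)²) = √(93.79613 + 338.34659) = 20.788 km
T12: √((0.001·111.32)² + (-0.009·83.61)²) = √(0.01239 + 0.56624) = 0.761 km
T13: √((0.246·111.32)² + (-0.078·83.61)²) = √(749.92289 + 42.53101) = 28.151 km
T14: √((-0.167·111.32)² + (0.069·83.61)²) = √(345.60446 + 33.28240) = 19.465 km
T15: √((0.069·111.32)² + (0.252·83.61)²) = √(58.99899 + 443.93310) = 22.426 km
T16: √((-0.165·111.32)² + (0.292·83.61)²) = √(337.37608 + 596.04926) = 30.552 km
Sorted: T12 (0.761 km) < T4 (2.859 km) < T8 (12.889 km) < T9 (14.211 km) < T10 (16.859 km) < T6 (18.819 km) < …

T12, T4, T8, T9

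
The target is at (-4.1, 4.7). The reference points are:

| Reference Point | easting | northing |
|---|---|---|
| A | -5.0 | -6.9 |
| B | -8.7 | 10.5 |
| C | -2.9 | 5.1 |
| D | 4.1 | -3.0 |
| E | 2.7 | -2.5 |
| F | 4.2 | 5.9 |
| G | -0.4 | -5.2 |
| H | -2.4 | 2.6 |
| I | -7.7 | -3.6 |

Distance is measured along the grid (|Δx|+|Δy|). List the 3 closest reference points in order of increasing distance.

C, H, F

Distances from (-4.1, 4.7):
A: |-0.9| + |-11.6| = 0.9 + 11.6 = 12.5
B: |-4.6| + |5.8| = 4.6 + 5.8 = 10.4
C: |1.2| + |0.4| = 1.2 + 0.4 = 1.6
D: |8.2| + |-7.7| = 8.2 + 7.7 = 15.9
E: |6.8| + |-7.2| = 6.8 + 7.2 = 14.0
F: |8.3| + |1.2| = 8.3 + 1.2 = 9.5
G: |3.7| + |-9.9| = 3.7 + 9.9 = 13.6
H: |1.7| + |-2.1| = 1.7 + 2.1 = 3.8
I: |-3.6| + |-8.3| = 3.6 + 8.3 = 11.9
Sorted: C (1.6) < H (3.8) < F (9.5) < B (10.4) < I (11.9) < …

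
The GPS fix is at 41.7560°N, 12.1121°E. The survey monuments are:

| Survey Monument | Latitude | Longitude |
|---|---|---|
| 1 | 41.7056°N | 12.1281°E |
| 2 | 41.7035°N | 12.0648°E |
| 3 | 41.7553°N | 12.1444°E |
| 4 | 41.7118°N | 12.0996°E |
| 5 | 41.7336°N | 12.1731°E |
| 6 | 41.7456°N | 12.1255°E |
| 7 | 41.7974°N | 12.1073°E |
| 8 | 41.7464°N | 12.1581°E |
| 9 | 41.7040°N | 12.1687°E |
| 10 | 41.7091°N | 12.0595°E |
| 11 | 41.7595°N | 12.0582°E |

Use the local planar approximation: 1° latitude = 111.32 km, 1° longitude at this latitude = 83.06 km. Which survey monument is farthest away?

9

Distances from 41.7560°N, 12.1121°E:
1: √((-0.0504·111.32)² + (0.0160·83.06)²) = √(31.478024 + 1.766135) = 5.7658 km
2: √((-0.0525·111.32)² + (-0.0473·83.06)²) = √(34.155842 + 15.434982) = 7.0421 km
3: √((-0.0007·111.32)² + (0.0323·83.06)²) = √(0.006072 + 7.197620) = 2.6840 km
4: √((-0.0442·111.32)² + (-0.0125·83.06)²) = √(24.209785 + 1.077963) = 5.0287 km
5: √((-0.0224·111.32)² + (0.0610·83.06)²) = √(6.217881 + 25.671044) = 5.6470 km
6: √((-0.0104·111.32)² + (0.0134·83.06)²) = √(1.340334 + 1.238778) = 1.6060 km
7: √((0.0414·111.32)² + (-0.0048·83.06)²) = √(21.239636 + 0.158952) = 4.6259 km
8: √((-0.0096·111.32)² + (0.0460·83.06)²) = √(1.142060 + 14.598207) = 3.9674 km
9: √((-0.0520·111.32)² + (0.0566·83.06)²) = √(33.508353 + 22.101244) = 7.4572 km
10: √((-0.0469·111.32)² + (-0.0526·83.06)²) = √(27.257880 + 19.087777) = 6.8078 km
11: √((0.0035·111.32)² + (-0.0539·83.06)²) = √(0.151804 + 20.042938) = 4.4939 km
Maximum: 9 at 7.4572 km.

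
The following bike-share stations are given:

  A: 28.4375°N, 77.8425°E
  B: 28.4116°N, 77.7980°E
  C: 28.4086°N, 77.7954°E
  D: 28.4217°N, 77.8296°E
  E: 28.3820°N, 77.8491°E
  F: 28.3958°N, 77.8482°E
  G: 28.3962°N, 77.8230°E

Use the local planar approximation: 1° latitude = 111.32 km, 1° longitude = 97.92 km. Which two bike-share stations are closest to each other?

B and C

Pairwise distances:
A–B: 5.2249 km
A–C: 5.6232 km
A–D: 2.1654 km
A–E: 6.2120 km
A–F: 4.6755 km
A–G: 4.9783 km
B–C: 0.4199 km
B–D: 3.2922 km
B–E: 5.9912 km
B–F: 5.2208 km
B–G: 2.9886 km
C–D: 3.6526 km
C–E: 6.0347 km
C–F: 5.3629 km
C–G: 3.0347 km
D–E: 4.8143 km
D–F: 3.4103 km
D–G: 2.9113 km
E–F: 1.5387 km
E–G: 3.0051 km
F–G: 2.4680 km
Closest pair: B–C at 0.4199 km.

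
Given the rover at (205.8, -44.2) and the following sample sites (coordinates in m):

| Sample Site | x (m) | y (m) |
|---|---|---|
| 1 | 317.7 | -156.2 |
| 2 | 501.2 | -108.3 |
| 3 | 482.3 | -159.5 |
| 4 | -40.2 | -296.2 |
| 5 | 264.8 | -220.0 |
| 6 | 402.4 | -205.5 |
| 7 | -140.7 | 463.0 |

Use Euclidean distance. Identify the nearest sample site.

1

Distances from (205.8, -44.2):
1: √((111.9)² + (-112.0)²) = √(12521.610 + 12544.000) = 158.3 m
2: √((295.4)² + (-64.1)²) = √(87261.160 + 4108.810) = 302.3 m
3: √((276.5)² + (-115.3)²) = √(76452.250 + 13294.090) = 299.6 m
4: √((-246.0)² + (-252.0)²) = √(60516.000 + 63504.000) = 352.2 m
5: √((59.0)² + (-175.8)²) = √(3481.000 + 30905.640) = 185.4 m
6: √((196.6)² + (-161.3)²) = √(38651.560 + 26017.690) = 254.3 m
7: √((-346.5)² + (507.2)²) = √(120062.250 + 257251.840) = 614.3 m
Minimum: 1 at 158.3 m.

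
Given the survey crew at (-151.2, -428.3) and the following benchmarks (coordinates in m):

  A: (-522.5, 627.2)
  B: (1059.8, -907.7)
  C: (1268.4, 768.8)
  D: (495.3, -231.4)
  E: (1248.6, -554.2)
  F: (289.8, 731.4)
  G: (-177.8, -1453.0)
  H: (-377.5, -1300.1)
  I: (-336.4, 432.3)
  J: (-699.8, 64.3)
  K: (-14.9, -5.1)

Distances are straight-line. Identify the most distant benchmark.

Distances from (-151.2, -428.3):
A: 1118.9 m
B: 1302.4 m
C: 1857.0 m
D: 675.8 m
E: 1405.5 m
F: 1240.7 m
G: 1025.0 m
H: 900.7 m
I: 880.3 m
J: 737.3 m
K: 444.6 m
Maximum: C at 1857.0 m.

C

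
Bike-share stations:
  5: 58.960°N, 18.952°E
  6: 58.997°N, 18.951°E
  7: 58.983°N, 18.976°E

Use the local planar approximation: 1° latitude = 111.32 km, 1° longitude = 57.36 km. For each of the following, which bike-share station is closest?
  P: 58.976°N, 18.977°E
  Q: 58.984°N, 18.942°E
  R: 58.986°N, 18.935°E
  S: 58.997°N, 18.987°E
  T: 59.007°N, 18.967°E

P→7; Q→6; R→6; S→7; T→6

P at 58.976°N, 18.977°E:
  5: 2.287 km
  6: 2.773 km
  7: 0.781 km
  → nearest: 7 (0.781 km)
Q at 58.984°N, 18.942°E:
  5: 2.733 km
  6: 1.536 km
  7: 1.953 km
  → nearest: 6 (1.536 km)
R at 58.986°N, 18.935°E:
  5: 3.054 km
  6: 1.530 km
  7: 2.375 km
  → nearest: 6 (1.530 km)
S at 58.997°N, 18.987°E:
  5: 4.582 km
  6: 2.065 km
  7: 1.681 km
  → nearest: 7 (1.681 km)
T at 59.007°N, 18.967°E:
  5: 5.302 km
  6: 1.443 km
  7: 2.721 km
  → nearest: 6 (1.443 km)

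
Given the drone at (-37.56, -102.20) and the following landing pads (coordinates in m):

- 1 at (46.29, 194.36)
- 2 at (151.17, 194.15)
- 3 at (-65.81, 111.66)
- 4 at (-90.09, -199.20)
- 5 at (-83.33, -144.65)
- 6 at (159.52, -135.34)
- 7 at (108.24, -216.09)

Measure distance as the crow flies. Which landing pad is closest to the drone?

5

Distances from (-37.56, -102.20):
1: 308.19 m
2: 351.34 m
3: 215.72 m
4: 110.31 m
5: 62.43 m
6: 199.85 m
7: 185.01 m
Minimum: 5 at 62.43 m.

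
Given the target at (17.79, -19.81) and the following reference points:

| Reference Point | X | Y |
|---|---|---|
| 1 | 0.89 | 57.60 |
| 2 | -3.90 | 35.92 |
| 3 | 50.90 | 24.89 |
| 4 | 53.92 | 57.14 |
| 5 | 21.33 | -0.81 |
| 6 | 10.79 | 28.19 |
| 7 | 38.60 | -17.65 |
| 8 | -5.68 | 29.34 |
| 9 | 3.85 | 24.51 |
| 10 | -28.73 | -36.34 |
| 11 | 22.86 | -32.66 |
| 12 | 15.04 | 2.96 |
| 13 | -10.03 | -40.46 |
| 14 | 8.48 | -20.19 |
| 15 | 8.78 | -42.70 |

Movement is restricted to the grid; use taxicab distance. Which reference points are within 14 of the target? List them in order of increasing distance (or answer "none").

14

Distances from (17.79, -19.81):
1: |-16.90| + |77.41| = 16.90 + 77.41 = 94.31
2: |-21.69| + |55.73| = 21.69 + 55.73 = 77.42
3: |33.11| + |44.70| = 33.11 + 44.70 = 77.81
4: |36.13| + |76.95| = 36.13 + 76.95 = 113.08
5: |3.54| + |19.00| = 3.54 + 19.00 = 22.54
6: |-7.00| + |48.00| = 7.00 + 48.00 = 55.00
7: |20.81| + |2.16| = 20.81 + 2.16 = 22.97
8: |-23.47| + |49.15| = 23.47 + 49.15 = 72.62
9: |-13.94| + |44.32| = 13.94 + 44.32 = 58.26
10: |-46.52| + |-16.53| = 46.52 + 16.53 = 63.05
11: |5.07| + |-12.85| = 5.07 + 12.85 = 17.92
12: |-2.75| + |22.77| = 2.75 + 22.77 = 25.52
13: |-27.82| + |-20.65| = 27.82 + 20.65 = 48.47
14: |-9.31| + |-0.38| = 9.31 + 0.38 = 9.69
15: |-9.01| + |-22.89| = 9.01 + 22.89 = 31.90
Threshold 14: 14 (9.69) is within range.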